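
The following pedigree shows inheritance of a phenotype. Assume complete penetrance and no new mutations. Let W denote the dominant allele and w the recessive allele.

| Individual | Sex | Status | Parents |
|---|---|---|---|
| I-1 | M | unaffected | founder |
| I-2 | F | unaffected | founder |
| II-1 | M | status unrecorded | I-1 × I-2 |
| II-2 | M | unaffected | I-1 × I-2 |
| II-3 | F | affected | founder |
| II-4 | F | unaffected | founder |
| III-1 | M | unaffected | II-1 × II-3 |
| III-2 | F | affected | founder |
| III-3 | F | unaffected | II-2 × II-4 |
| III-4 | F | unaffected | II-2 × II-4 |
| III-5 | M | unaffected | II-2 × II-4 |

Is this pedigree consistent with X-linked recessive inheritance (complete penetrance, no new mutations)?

No

Under X-linked recessive, III-1 (unaffected, male) cannot arise from II-1 (unrecorded) × II-3 (affected).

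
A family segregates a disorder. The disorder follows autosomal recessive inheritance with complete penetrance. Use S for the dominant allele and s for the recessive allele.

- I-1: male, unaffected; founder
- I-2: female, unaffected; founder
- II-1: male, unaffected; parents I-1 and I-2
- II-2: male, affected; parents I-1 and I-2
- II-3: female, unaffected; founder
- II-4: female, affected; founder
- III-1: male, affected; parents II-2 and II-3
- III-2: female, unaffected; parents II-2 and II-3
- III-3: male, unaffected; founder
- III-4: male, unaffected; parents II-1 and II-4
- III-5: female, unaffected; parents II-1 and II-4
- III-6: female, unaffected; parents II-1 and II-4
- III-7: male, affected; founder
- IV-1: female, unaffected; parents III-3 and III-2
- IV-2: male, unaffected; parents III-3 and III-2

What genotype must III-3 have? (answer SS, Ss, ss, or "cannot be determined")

III-3's phenotype allows SS or Ss, and no parent or child forces a single allele at both positions; consistent genotype assignments exist with III-3 as SS or Ss.

cannot be determined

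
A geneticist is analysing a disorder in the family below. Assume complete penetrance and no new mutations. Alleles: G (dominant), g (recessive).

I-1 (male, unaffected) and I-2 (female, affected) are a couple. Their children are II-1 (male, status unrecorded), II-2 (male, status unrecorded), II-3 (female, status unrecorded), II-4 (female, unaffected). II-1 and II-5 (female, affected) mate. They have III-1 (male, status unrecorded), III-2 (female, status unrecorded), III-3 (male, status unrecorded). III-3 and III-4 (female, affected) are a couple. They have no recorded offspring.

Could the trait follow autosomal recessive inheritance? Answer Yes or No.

A consistent assignment under autosomal recessive exists: I-1 GG, I-2 gg, II-1 Gg, II-2 Gg, II-3 Gg, II-4 Gg, II-5 gg, III-1 Gg, III-2 Gg, III-3 Gg, III-4 gg.
In this assignment every recorded phenotype matches its genotype and every non-founder's genotype is obtainable from its parents' genotypes, so the pedigree is consistent.

Yes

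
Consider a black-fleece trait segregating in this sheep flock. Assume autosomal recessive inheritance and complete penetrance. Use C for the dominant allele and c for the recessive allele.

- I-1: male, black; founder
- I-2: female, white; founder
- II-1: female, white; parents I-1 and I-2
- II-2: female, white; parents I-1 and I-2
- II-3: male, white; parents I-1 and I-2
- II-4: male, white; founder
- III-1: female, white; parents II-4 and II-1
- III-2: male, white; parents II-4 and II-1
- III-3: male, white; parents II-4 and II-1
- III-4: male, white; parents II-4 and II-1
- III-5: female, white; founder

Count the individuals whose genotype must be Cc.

3

Obligate heterozygotes: II-1 is white so carries C and received c from I-1 (cc), so II-1 is Cc; II-2 is white so carries C and received c from I-1 (cc), so II-2 is Cc; II-3 is white so carries C and received c from I-1 (cc), so II-3 is Cc.
Every other individual is either homozygous by phenotype or has at least one consistent homozygous assignment, so the count is 3.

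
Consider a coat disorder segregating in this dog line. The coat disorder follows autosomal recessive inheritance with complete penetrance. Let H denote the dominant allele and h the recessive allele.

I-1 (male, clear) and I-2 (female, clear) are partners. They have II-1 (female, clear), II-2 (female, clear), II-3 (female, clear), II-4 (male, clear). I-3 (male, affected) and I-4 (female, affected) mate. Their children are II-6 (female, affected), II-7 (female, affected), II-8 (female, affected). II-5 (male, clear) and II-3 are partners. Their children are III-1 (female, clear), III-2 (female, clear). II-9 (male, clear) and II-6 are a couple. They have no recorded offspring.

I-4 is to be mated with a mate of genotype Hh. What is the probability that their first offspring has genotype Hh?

I-4 is affected, so I-4 is hh.
The cross gives 1/2 Hh : 1/2 hh, so P(offspring has genotype Hh) = 1/2.

1/2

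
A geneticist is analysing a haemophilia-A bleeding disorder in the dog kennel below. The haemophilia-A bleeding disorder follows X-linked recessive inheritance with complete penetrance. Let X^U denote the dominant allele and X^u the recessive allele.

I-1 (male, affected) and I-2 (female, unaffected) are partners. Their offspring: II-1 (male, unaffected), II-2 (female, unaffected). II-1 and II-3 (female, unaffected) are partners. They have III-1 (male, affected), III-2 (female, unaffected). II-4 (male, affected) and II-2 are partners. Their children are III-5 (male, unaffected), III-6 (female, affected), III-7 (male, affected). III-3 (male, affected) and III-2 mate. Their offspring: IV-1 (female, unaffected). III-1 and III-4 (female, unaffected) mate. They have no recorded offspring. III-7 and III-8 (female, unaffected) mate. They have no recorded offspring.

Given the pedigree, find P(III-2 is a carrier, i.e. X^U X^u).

1/3

II-1 is unaffected, so II-1 is X^U Y.
II-3 is unaffected so carries U and passed u to III-1 (X^u Y), so II-3 is X^U X^u.
Their cross gives offspring ratios 1/2 X^U X^U : 1/2 X^U X^u. Conditioning on III-2 being unaffected, P(X^U X^u) = 1/2 / 1 = 1/2 before taking III-2's own offspring into account.
III-3 is affected, so III-3 is X^u Y.
Now use III-2's offspring. Probability of each recorded status — unaffected daughter IV-1: 1/2 if III-2 is X^U X^u, 1 if X^U X^U.
Bayes: P(X^U X^u) = 1/2·1/2 / (1/2·1/2 + 1/2·1) = 1/3.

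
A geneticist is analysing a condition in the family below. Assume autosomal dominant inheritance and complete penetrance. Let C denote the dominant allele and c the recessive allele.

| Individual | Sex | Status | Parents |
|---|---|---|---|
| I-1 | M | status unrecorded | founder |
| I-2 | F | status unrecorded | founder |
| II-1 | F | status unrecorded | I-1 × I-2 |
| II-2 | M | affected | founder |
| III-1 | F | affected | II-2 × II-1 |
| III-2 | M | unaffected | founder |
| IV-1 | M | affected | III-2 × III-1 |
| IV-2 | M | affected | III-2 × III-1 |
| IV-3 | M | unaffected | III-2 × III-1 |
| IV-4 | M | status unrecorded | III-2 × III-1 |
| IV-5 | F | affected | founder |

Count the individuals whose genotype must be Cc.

3

Obligate heterozygotes: III-1 is affected so carries C and passed c to IV-3 (cc), so III-1 is Cc; IV-1 is affected so carries C and received c from III-2 (cc), so IV-1 is Cc; IV-2 is affected so carries C and received c from III-2 (cc), so IV-2 is Cc.
Every other individual is either homozygous by phenotype or has at least one consistent homozygous assignment, so the count is 3.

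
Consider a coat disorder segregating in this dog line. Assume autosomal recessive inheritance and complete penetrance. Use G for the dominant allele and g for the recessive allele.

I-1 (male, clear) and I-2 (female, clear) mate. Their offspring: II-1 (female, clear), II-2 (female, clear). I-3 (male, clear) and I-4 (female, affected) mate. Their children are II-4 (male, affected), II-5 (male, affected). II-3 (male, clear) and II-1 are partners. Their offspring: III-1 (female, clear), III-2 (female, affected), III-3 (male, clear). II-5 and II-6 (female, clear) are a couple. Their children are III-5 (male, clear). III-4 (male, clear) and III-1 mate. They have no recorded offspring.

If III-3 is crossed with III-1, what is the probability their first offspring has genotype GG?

4/9

II-3 is clear so carries G and passed g to III-2 (gg), so II-3 is Gg.
II-1 is clear so carries G and passed g to III-2 (gg), so II-1 is Gg.
III-3 is a clear offspring of II-3 (Gg) × II-1 (Gg), whose cross gives 1/4 GG : 1/2 Gg : 1/4 gg; conditioning on being clear, III-3 is GG with probability 1/3, Gg with probability 2/3.
III-1 is a clear offspring of II-3 (Gg) × II-1 (Gg), whose cross gives 1/4 GG : 1/2 Gg : 1/4 gg; conditioning on being clear, III-1 is GG with probability 1/3, Gg with probability 2/3.
Summing over parental genotype combinations, P(offspring has genotype GG) = 1/9·1 + 2/9·1/2 + 2/9·1/2 + 4/9·1/4 = 4/9.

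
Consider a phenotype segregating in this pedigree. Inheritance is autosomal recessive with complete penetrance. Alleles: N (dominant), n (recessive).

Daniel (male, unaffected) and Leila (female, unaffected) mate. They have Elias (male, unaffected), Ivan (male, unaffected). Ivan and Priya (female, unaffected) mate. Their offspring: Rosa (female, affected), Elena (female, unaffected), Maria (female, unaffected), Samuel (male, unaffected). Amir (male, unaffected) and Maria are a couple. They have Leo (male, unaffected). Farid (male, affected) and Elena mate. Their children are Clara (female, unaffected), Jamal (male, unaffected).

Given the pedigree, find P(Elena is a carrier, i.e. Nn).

1/3

Ivan is unaffected so carries N and passed n to Rosa (nn), so Ivan is Nn.
Priya is unaffected so carries N and passed n to Rosa (nn), so Priya is Nn.
Their cross gives offspring ratios 1/4 NN : 1/2 Nn : 1/4 nn. Conditioning on Elena being unaffected, P(Nn) = 1/2 / 3/4 = 2/3 before taking Elena's own offspring into account.
Farid is affected, so Farid is nn.
Now use Elena's offspring. Probability of each recorded status — unaffected daughter Clara: 1/2 if Elena is Nn, 1 if NN; unaffected son Jamal: 1/2 if Elena is Nn, 1 if NN.
Bayes: P(Nn) = 2/3·1/4 / (2/3·1/4 + 1/3·1) = 1/3.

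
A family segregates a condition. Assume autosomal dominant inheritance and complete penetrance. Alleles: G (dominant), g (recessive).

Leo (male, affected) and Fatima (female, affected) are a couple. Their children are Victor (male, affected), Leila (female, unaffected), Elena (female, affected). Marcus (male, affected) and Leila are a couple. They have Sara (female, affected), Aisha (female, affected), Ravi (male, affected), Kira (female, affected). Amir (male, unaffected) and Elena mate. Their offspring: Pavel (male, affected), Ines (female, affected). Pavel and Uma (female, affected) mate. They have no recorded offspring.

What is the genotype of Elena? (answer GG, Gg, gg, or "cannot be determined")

Elena's phenotype allows GG or Gg, and no parent or child forces a single allele at both positions; consistent genotype assignments exist with Elena as GG or Gg.

cannot be determined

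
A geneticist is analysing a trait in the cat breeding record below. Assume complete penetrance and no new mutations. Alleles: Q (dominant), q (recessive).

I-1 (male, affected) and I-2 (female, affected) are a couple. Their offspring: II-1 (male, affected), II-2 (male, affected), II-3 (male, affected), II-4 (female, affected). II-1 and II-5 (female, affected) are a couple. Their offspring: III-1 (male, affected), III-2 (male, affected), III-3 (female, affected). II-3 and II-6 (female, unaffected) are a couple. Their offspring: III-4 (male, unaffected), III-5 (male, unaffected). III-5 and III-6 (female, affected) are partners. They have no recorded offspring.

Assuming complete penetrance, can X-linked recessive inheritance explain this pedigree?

Yes

A consistent assignment under X-linked recessive exists: I-1 X^q Y, I-2 X^q X^q, II-1 X^q Y, II-2 X^q Y, II-3 X^q Y, II-4 X^q X^q, II-5 X^q X^q, II-6 X^Q X^Q, III-1 X^q Y, III-2 X^q Y, III-3 X^q X^q, III-4 X^Q Y, III-5 X^Q Y, III-6 X^q X^q.
In this assignment every recorded phenotype matches its genotype and every non-founder's genotype is obtainable from its parents' genotypes, so the pedigree is consistent.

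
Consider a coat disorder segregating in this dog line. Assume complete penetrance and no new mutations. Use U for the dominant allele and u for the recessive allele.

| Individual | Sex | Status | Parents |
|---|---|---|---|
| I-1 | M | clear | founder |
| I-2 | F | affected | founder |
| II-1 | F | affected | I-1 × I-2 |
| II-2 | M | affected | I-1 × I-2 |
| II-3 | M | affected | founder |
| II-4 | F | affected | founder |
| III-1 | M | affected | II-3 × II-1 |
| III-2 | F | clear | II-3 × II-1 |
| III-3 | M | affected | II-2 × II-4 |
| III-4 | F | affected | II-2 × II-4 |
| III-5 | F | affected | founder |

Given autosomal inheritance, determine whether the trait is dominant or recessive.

II-3 and II-1 are both affected yet have a clear child III-2. Under a recessive model two affected parents are homozygous and every child would be affected, so the trait cannot be recessive.

dominant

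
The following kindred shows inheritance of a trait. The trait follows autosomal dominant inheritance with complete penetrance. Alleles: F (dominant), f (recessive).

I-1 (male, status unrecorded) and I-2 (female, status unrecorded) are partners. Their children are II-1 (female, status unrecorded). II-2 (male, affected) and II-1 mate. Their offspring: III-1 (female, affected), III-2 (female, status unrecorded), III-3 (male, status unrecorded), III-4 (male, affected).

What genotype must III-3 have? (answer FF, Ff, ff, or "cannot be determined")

cannot be determined

III-3's phenotype is unrecorded, and no parent or child forces a single allele at both positions; consistent genotype assignments exist with III-3 as FF or Ff or ff.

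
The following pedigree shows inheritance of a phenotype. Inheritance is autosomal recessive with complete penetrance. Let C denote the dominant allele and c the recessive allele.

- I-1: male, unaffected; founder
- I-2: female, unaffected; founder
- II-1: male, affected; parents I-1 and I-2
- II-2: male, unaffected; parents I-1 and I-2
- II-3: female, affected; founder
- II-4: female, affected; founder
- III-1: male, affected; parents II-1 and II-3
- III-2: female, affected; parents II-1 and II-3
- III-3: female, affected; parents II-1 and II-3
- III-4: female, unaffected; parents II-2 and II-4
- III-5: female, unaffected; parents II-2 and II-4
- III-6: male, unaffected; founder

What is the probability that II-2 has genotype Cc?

I-1 is unaffected so carries C and passed c to II-1 (cc), so I-1 is Cc.
I-2 is unaffected so carries C and passed c to II-1 (cc), so I-2 is Cc.
Their cross gives offspring ratios 1/4 CC : 1/2 Cc : 1/4 cc. Conditioning on II-2 being unaffected, P(Cc) = 1/2 / 3/4 = 2/3 before taking II-2's own offspring into account.
II-4 is affected, so II-4 is cc.
Now use II-2's offspring. Probability of each recorded status — unaffected daughter III-4: 1/2 if II-2 is Cc, 1 if CC; unaffected daughter III-5: 1/2 if II-2 is Cc, 1 if CC.
Bayes: P(Cc) = 2/3·1/4 / (2/3·1/4 + 1/3·1) = 1/3.

1/3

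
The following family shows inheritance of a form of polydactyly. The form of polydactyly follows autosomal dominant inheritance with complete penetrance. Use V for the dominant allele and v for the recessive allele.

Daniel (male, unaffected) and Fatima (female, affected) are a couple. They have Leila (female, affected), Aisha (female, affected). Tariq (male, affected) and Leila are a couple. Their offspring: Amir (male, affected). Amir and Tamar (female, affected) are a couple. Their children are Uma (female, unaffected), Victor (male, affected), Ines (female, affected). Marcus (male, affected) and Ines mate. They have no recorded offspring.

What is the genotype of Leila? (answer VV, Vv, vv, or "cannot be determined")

Vv

From phenotype alone, Leila is VV or Vv.
Leila is affected so carries V and received v from Daniel (vv), so Leila is Vv.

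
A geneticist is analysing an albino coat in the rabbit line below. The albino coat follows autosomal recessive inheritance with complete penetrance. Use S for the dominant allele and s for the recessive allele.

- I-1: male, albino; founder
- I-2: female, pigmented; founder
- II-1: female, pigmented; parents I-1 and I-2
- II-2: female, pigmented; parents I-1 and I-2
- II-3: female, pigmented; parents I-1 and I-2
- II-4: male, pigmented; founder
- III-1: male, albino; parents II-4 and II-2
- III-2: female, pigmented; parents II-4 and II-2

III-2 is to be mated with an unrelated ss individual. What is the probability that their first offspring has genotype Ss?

II-4 is pigmented so carries S and passed s to III-1 (ss), so II-4 is Ss.
II-2 is pigmented so carries S and received s from I-1 (ss), so II-2 is Ss.
III-2 is a pigmented offspring of II-4 (Ss) × II-2 (Ss), whose cross gives 1/4 SS : 1/2 Ss : 1/4 ss; conditioning on being pigmented, III-2 is SS with probability 1/3, Ss with probability 2/3.
Summing over parental genotype combinations, P(offspring has genotype Ss) = 1/3·1 + 2/3·1/2 = 2/3.

2/3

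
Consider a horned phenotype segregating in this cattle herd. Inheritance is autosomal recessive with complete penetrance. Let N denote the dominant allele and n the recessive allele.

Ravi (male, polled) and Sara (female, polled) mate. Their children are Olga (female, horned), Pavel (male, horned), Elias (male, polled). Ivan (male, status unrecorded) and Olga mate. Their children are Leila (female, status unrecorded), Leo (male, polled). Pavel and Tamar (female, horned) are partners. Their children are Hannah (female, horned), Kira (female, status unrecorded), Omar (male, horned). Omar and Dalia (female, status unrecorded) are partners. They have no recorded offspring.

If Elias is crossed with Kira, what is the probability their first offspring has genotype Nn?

2/3

Ravi is polled so carries N and passed n to Olga (nn), so Ravi is Nn.
Sara is polled so carries N and passed n to Olga (nn), so Sara is Nn.
Elias is a polled offspring of Ravi (Nn) × Sara (Nn), whose cross gives 1/4 NN : 1/2 Nn : 1/4 nn; conditioning on being polled, Elias is NN with probability 1/3, Nn with probability 2/3.
Kira received n from Pavel (nn) and received n from Tamar (nn), so Kira is nn.
Summing over parental genotype combinations, P(offspring has genotype Nn) = 1/3·1 + 2/3·1/2 = 2/3.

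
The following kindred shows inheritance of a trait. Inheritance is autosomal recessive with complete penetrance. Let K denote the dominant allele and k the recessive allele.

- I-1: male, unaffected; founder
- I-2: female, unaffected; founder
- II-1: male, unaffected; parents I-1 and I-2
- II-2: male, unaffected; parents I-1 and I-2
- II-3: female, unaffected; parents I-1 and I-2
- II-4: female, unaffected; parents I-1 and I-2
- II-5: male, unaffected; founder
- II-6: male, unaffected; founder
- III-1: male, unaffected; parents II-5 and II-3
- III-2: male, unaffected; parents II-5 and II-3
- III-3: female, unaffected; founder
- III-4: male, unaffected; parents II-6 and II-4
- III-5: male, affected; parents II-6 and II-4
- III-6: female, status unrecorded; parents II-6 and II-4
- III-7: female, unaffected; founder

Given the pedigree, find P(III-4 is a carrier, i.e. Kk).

2/3

II-6 is unaffected so carries K and passed k to III-5 (kk), so II-6 is Kk.
II-4 is unaffected so carries K and passed k to III-5 (kk), so II-4 is Kk.
Their cross gives offspring ratios 1/4 KK : 1/2 Kk : 1/4 kk. Conditioning on III-4 being unaffected, P(Kk) = 1/2 / 3/4 = 2/3.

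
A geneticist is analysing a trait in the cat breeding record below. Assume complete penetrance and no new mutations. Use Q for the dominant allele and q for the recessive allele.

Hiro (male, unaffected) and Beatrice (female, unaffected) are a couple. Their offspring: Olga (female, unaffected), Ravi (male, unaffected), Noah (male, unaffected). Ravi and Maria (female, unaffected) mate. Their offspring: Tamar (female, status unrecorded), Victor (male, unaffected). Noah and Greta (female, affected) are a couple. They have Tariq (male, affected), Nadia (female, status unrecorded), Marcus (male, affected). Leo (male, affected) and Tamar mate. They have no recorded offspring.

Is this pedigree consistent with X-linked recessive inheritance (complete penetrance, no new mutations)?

A consistent assignment under X-linked recessive exists: Hiro X^Q Y, Beatrice X^Q X^Q, Olga X^Q X^Q, Ravi X^Q Y, Noah X^Q Y, Maria X^Q X^Q, Greta X^q X^q, Tamar X^Q X^Q, Victor X^Q Y, Leo X^q Y, Tariq X^q Y, Nadia X^Q X^q, Marcus X^q Y.
In this assignment every recorded phenotype matches its genotype and every non-founder's genotype is obtainable from its parents' genotypes, so the pedigree is consistent.

Yes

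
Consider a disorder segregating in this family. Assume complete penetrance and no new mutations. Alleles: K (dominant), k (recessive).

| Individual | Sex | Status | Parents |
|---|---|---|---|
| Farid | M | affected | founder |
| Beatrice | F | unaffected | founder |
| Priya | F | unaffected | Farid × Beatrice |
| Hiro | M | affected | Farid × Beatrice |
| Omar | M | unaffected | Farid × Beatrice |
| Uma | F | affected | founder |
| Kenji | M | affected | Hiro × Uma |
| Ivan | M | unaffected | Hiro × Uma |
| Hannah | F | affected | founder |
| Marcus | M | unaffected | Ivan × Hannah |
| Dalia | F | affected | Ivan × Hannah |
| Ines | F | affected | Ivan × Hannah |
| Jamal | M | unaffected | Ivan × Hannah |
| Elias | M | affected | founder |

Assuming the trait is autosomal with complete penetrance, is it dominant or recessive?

Hiro and Uma are both affected yet have an unaffected child Ivan. Under a recessive model two affected parents are homozygous and every child would be affected, so the trait cannot be recessive.

dominant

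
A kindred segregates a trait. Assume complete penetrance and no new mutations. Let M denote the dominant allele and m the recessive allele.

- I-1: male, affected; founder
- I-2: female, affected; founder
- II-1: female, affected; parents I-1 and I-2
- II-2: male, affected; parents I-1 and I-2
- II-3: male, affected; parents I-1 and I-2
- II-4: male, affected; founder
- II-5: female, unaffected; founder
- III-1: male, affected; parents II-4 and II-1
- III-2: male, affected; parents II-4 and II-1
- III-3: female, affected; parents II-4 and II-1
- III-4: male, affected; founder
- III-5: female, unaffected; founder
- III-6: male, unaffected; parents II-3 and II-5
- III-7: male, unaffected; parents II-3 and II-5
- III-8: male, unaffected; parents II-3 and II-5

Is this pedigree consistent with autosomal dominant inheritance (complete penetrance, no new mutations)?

Yes

A consistent assignment under autosomal dominant exists: I-1 MM, I-2 Mm, II-1 MM, II-2 MM, II-3 Mm, II-4 MM, II-5 mm, III-1 MM, III-2 MM, III-3 MM, III-4 MM, III-5 mm, III-6 mm, III-7 mm, III-8 mm.
In this assignment every recorded phenotype matches its genotype and every non-founder's genotype is obtainable from its parents' genotypes, so the pedigree is consistent.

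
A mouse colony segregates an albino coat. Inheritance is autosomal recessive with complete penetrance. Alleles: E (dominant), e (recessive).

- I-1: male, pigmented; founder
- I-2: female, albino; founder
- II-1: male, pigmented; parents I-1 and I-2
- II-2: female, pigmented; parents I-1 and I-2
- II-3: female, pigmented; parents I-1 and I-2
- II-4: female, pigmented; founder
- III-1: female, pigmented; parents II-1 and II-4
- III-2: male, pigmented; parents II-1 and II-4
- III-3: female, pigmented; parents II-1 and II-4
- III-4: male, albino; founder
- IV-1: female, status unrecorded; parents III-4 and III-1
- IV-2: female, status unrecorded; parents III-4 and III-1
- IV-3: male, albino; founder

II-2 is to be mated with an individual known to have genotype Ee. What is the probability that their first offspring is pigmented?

II-2 is pigmented so carries E and received e from I-2 (ee), so II-2 is Ee.
The cross gives 1/4 EE : 1/2 Ee : 1/4 ee, so P(offspring is pigmented) = 3/4.

3/4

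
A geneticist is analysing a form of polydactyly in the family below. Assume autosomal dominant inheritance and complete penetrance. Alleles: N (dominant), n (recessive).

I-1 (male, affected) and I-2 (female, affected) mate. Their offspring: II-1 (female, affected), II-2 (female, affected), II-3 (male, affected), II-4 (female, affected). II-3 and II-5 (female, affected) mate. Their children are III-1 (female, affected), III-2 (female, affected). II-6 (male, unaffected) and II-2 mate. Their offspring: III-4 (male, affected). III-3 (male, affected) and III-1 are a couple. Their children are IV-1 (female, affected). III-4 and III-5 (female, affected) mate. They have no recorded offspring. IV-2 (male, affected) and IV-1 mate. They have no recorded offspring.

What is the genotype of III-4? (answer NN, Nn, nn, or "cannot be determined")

From phenotype alone, III-4 is NN or Nn.
III-4 is affected so carries N and received n from II-6 (nn), so III-4 is Nn.

Nn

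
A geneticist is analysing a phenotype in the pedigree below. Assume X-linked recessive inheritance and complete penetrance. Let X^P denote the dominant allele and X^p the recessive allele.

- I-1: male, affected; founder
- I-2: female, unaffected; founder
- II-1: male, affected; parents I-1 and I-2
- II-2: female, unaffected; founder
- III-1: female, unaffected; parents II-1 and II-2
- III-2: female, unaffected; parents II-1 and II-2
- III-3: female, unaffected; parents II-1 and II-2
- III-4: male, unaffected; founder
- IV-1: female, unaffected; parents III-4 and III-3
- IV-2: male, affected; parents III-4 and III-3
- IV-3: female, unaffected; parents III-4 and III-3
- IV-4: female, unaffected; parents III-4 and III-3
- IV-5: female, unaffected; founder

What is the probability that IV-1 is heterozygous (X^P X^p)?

1/2

III-4 is unaffected, so III-4 is X^P Y.
III-3 is unaffected so carries P and received p from II-1 (X^p Y), so III-3 is X^P X^p.
Their cross gives offspring ratios 1/2 X^P X^P : 1/2 X^P X^p. Conditioning on IV-1 being unaffected, P(X^P X^p) = 1/2 / 1 = 1/2.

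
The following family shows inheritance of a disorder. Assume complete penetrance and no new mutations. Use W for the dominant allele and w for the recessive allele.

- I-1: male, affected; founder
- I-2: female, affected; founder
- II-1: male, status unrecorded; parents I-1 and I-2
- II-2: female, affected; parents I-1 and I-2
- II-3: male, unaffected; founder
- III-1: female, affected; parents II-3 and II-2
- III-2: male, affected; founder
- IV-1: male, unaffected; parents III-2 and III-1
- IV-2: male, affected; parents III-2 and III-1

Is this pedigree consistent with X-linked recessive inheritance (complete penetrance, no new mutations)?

No

Under X-linked recessive, III-1 (affected, female) cannot arise from II-3 (unaffected) × II-2 (affected).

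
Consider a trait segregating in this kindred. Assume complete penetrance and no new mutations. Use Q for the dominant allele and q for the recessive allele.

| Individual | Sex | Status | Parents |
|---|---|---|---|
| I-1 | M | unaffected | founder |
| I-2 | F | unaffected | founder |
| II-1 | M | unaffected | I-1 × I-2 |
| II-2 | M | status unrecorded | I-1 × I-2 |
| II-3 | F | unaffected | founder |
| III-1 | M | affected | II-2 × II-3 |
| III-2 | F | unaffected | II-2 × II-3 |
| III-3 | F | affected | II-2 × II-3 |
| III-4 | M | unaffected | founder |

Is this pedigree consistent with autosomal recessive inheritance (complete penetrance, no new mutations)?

A consistent assignment under autosomal recessive exists: I-1 QQ, I-2 Qq, II-1 QQ, II-2 Qq, II-3 Qq, III-1 qq, III-2 QQ, III-3 qq, III-4 QQ.
In this assignment every recorded phenotype matches its genotype and every non-founder's genotype is obtainable from its parents' genotypes, so the pedigree is consistent.

Yes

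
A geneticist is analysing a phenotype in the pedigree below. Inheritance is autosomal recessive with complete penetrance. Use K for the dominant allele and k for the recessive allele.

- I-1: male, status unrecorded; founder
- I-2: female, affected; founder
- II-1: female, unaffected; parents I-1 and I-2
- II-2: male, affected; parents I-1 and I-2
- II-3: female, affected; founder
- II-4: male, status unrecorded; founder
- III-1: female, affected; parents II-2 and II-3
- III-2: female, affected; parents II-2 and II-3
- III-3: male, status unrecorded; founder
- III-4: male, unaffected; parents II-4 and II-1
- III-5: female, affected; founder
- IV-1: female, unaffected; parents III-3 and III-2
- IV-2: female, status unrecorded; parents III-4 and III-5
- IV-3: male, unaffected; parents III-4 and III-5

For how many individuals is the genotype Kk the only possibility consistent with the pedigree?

4

Obligate heterozygotes: I-1 passed K to II-1 (Kk, whose k came from I-2) and passed k to II-2 (kk), so I-1 is Kk; II-1 is unaffected so carries K and received k from I-2 (kk), so II-1 is Kk; IV-1 is unaffected so carries K and received k from III-2 (kk), so IV-1 is Kk; IV-3 is unaffected so carries K and received k from III-5 (kk), so IV-3 is Kk.
Every other individual is either homozygous by phenotype or has at least one consistent homozygous assignment, so the count is 4.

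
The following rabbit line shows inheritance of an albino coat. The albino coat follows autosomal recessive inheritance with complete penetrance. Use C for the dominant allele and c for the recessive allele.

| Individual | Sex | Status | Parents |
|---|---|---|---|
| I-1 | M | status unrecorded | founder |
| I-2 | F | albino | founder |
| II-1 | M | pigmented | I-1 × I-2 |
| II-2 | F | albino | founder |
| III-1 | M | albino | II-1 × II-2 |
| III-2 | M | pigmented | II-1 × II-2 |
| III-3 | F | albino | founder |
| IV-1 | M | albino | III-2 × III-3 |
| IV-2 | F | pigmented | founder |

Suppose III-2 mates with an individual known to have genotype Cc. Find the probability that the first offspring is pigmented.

III-2 is pigmented so carries C and received c from II-2 (cc), so III-2 is Cc.
The cross gives 1/4 CC : 1/2 Cc : 1/4 cc, so P(offspring is pigmented) = 3/4.

3/4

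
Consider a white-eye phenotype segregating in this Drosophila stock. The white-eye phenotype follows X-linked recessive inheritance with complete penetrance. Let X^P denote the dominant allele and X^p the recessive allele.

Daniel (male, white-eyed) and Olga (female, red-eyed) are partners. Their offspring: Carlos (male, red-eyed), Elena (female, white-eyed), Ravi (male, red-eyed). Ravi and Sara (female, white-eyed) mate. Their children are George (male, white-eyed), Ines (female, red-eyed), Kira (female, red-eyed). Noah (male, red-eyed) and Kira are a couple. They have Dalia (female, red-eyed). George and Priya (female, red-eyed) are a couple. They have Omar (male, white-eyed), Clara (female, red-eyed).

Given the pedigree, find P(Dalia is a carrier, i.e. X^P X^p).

Noah is red-eyed, so Noah is X^P Y.
Kira is red-eyed so carries P and received p from Sara (X^p X^p), so Kira is X^P X^p.
Their cross gives offspring ratios 1/2 X^P X^P : 1/2 X^P X^p. Conditioning on Dalia being red-eyed, P(X^P X^p) = 1/2 / 1 = 1/2.

1/2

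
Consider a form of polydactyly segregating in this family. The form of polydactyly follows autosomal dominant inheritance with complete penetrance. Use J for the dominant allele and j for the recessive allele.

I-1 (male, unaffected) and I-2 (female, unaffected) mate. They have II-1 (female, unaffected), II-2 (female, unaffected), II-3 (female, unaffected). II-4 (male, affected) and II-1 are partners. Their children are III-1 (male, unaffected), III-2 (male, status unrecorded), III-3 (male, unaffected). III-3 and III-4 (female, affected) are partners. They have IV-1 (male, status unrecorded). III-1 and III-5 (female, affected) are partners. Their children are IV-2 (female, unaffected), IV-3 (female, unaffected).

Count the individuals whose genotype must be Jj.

Obligate heterozygotes: II-4 is affected so carries J and passed j to III-1 (jj), so II-4 is Jj; III-5 is affected so carries J and passed j to IV-2 (jj), so III-5 is Jj.
Every other individual is either homozygous by phenotype or has at least one consistent homozygous assignment, so the count is 2.

2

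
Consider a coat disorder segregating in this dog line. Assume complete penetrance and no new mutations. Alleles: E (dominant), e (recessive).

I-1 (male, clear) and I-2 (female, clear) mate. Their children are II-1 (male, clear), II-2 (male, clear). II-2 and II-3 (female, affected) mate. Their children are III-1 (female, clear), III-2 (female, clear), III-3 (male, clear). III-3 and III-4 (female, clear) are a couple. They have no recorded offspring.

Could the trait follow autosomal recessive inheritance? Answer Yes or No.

A consistent assignment under autosomal recessive exists: I-1 EE, I-2 EE, II-1 EE, II-2 EE, II-3 ee, III-1 Ee, III-2 Ee, III-3 Ee, III-4 EE.
In this assignment every recorded phenotype matches its genotype and every non-founder's genotype is obtainable from its parents' genotypes, so the pedigree is consistent.

Yes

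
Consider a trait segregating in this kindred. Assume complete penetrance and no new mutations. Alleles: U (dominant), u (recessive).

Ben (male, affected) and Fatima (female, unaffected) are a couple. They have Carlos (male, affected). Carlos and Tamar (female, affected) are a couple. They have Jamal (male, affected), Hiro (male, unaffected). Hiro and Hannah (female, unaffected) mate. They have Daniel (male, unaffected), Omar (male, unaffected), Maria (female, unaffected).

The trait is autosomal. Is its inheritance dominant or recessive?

Carlos and Tamar are both affected yet have an unaffected child Hiro. Under a recessive model two affected parents are homozygous and every child would be affected, so the trait cannot be recessive.

dominant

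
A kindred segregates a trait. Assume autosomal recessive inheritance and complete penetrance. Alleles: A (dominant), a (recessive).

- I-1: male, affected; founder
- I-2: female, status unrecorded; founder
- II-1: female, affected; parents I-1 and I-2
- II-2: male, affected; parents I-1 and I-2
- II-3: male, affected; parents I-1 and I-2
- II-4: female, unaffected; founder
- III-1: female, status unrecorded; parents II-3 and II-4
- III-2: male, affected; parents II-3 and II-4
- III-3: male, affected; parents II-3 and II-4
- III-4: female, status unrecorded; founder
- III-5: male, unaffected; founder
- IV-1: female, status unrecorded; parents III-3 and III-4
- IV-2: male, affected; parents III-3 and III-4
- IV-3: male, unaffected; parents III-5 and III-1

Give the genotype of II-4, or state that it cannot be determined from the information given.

From phenotype alone, II-4 is AA or Aa.
II-4 is unaffected so carries A and passed a to III-2 (aa), so II-4 is Aa.

Aa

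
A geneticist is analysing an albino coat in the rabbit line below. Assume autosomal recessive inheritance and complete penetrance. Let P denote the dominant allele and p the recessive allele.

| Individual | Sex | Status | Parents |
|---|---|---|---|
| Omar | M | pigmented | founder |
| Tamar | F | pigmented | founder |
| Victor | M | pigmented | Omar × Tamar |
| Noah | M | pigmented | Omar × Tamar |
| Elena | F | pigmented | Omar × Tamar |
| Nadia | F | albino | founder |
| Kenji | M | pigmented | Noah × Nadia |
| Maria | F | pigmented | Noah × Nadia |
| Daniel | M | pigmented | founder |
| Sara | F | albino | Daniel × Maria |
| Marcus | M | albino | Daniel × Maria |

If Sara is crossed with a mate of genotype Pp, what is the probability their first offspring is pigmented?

1/2

Sara is albino, so Sara is pp.
The cross gives 1/2 Pp : 1/2 pp, so P(offspring is pigmented) = 1/2.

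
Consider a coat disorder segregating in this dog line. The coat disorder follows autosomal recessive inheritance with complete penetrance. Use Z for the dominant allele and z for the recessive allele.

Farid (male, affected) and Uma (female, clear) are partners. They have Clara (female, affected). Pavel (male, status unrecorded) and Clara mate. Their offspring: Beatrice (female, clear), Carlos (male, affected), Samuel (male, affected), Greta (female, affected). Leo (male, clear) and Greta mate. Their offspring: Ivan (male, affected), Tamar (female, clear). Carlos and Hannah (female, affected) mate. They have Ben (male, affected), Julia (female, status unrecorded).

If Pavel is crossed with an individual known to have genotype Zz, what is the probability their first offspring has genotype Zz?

Pavel passed Z to Beatrice (Zz, whose z came from Clara) and passed z to Carlos (zz), so Pavel is Zz.
The cross gives 1/4 ZZ : 1/2 Zz : 1/4 zz, so P(offspring has genotype Zz) = 1/2.

1/2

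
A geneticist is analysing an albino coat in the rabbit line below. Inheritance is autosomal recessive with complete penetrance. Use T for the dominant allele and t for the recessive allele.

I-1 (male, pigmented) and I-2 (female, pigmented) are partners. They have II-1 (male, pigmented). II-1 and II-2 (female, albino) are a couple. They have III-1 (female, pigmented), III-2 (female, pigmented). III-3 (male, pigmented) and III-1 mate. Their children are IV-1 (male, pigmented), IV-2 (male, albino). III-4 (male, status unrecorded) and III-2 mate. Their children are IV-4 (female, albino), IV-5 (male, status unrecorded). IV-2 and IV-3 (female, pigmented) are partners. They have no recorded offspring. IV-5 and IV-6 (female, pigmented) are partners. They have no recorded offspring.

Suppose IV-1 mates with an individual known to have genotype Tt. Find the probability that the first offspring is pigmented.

5/6

III-3 is pigmented so carries T and passed t to IV-2 (tt), so III-3 is Tt.
III-1 is pigmented so carries T and received t from II-2 (tt), so III-1 is Tt.
IV-1 is a pigmented offspring of III-3 (Tt) × III-1 (Tt), whose cross gives 1/4 TT : 1/2 Tt : 1/4 tt; conditioning on being pigmented, IV-1 is TT with probability 1/3, Tt with probability 2/3.
Summing over parental genotype combinations, P(offspring is pigmented) = 1/3·1 + 2/3·3/4 = 5/6.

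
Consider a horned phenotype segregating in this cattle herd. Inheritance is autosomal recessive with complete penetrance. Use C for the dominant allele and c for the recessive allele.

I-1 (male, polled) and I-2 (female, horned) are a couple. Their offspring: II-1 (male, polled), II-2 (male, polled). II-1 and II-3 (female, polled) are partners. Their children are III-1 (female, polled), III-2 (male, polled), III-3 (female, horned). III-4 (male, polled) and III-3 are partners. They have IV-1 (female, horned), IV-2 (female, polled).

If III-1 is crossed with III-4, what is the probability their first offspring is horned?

II-1 is polled so carries C and received c from I-2 (cc), so II-1 is Cc.
II-3 is polled so carries C and passed c to III-3 (cc), so II-3 is Cc.
III-1 is a polled offspring of II-1 (Cc) × II-3 (Cc), whose cross gives 1/4 CC : 1/2 Cc : 1/4 cc; conditioning on being polled, III-1 is CC with probability 1/3, Cc with probability 2/3.
III-4 is polled so carries C and passed c to IV-1 (cc), so III-4 is Cc.
Summing over parental genotype combinations, P(offspring is horned) = 2/3·1/4 = 1/6.

1/6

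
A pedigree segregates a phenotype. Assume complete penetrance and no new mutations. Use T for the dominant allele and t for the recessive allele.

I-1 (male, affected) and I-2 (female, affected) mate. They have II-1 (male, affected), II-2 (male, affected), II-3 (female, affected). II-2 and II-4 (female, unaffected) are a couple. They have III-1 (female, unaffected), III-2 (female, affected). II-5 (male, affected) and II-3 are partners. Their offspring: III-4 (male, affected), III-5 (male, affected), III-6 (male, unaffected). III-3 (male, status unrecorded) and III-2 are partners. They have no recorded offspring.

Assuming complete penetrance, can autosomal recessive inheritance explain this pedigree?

No

Under autosomal recessive, III-6 (unaffected, male) cannot arise from II-5 (affected) × II-3 (affected).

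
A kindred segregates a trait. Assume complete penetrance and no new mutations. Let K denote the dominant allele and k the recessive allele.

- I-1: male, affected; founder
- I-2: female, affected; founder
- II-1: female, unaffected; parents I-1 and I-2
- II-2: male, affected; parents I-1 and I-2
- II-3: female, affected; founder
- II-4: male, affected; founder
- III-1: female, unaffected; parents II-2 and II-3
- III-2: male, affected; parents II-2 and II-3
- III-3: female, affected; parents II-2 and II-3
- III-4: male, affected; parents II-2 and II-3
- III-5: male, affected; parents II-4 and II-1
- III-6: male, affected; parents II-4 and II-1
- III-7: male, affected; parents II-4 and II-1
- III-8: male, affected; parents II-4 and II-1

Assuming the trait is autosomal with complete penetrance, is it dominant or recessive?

I-1 and I-2 are both affected yet have an unaffected child II-1. Under a recessive model two affected parents are homozygous and every child would be affected, so the trait cannot be recessive.

dominant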